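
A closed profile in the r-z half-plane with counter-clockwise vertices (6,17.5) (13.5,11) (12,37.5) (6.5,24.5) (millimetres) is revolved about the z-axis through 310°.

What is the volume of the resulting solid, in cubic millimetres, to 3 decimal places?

Profile (r,z), 4 vertices: (6,17.5) (13.5,11) (12,37.5) (6.5,24.5)
edge 0: (6,17.5)→(13.5,11)  cross = 6·11 − 13.5·17.5 = -170.2500; (r_i+r_j)·cross = 19.5·-170.2500 = -3319.8750
edge 1: (13.5,11)→(12,37.5)  cross = 13.5·37.5 − 12·11 = 374.2500; (r_i+r_j)·cross = 25.5·374.2500 = 9543.3750
edge 2: (12,37.5)→(6.5,24.5)  cross = 12·24.5 − 6.5·37.5 = 50.2500; (r_i+r_j)·cross = 18.5·50.2500 = 929.6250
edge 3: (6.5,24.5)→(6,17.5)  cross = 6.5·17.5 − 6·24.5 = -33.2500; (r_i+r_j)·cross = 12.5·-33.2500 = -415.6250
Σcross = 221.0000 → A = |Σcross|/2 = 110.5000 mm²
Σ(r_i+r_j)·cross = 6737.5000 → first moment M = |Σ|/6 = 1122.9167
R_c = M/A = 1122.9167/110.5000 = 10.1621 mm
θ = 310° = 5.410521 rad
V = θ·R_c·A = 5.410521·10.1621·110.5000 = 6075.564 mm³

Volume = 6075.564 mm³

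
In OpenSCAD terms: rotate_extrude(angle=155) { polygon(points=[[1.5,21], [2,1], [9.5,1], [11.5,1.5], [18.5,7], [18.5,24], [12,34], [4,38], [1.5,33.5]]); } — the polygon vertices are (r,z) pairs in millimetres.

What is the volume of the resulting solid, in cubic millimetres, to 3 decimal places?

Volume = 13046.794 mm³

Profile (r,z), 9 vertices: (1.5,21) (2,1) (9.5,1) (11.5,1.5) (18.5,7) (18.5,24) (12,34) (4,38) (1.5,33.5)
edge 0: (1.5,21)→(2,1)  cross = 1.5·1 − 2·21 = -40.5000; (r_i+r_j)·cross = 3.5·-40.5000 = -141.7500
edge 1: (2,1)→(9.5,1)  cross = 2·1 − 9.5·1 = -7.5000; (r_i+r_j)·cross = 11.5·-7.5000 = -86.2500
edge 2: (9.5,1)→(11.5,1.5)  cross = 9.5·1.5 − 11.5·1 = 2.7500; (r_i+r_j)·cross = 21·2.7500 = 57.7500
edge 3: (11.5,1.5)→(18.5,7)  cross = 11.5·7 − 18.5·1.5 = 52.7500; (r_i+r_j)·cross = 30·52.7500 = 1582.5000
edge 4: (18.5,7)→(18.5,24)  cross = 18.5·24 − 18.5·7 = 314.5000; (r_i+r_j)·cross = 37·314.5000 = 11636.5000
edge 5: (18.5,24)→(12,34)  cross = 18.5·34 − 12·24 = 341.0000; (r_i+r_j)·cross = 30.5·341.0000 = 10400.5000
edge 6: (12,34)→(4,38)  cross = 12·38 − 4·34 = 320.0000; (r_i+r_j)·cross = 16·320.0000 = 5120.0000
edge 7: (4,38)→(1.5,33.5)  cross = 4·33.5 − 1.5·38 = 77.0000; (r_i+r_j)·cross = 5.5·77.0000 = 423.5000
edge 8: (1.5,33.5)→(1.5,21)  cross = 1.5·21 − 1.5·33.5 = -18.7500; (r_i+r_j)·cross = 3·-18.7500 = -56.2500
Σcross = 1041.2500 → A = |Σcross|/2 = 520.6250 mm²
Σ(r_i+r_j)·cross = 28936.5000 → first moment M = |Σ|/6 = 4822.7500
R_c = M/A = 4822.7500/520.6250 = 9.2634 mm
θ = 155° = 2.705260 rad
V = θ·R_c·A = 2.705260·9.2634·520.6250 = 13046.794 mm³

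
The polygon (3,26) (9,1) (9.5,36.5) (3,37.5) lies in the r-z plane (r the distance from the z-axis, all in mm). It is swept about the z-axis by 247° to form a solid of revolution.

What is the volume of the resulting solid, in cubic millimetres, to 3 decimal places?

Volume = 4315.903 mm³

Profile (r,z), 4 vertices: (3,26) (9,1) (9.5,36.5) (3,37.5)
edge 0: (3,26)→(9,1)  cross = 3·1 − 9·26 = -231.0000; (r_i+r_j)·cross = 12·-231.0000 = -2772.0000
edge 1: (9,1)→(9.5,36.5)  cross = 9·36.5 − 9.5·1 = 319.0000; (r_i+r_j)·cross = 18.5·319.0000 = 5901.5000
edge 2: (9.5,36.5)→(3,37.5)  cross = 9.5·37.5 − 3·36.5 = 246.7500; (r_i+r_j)·cross = 12.5·246.7500 = 3084.3750
edge 3: (3,37.5)→(3,26)  cross = 3·26 − 3·37.5 = -34.5000; (r_i+r_j)·cross = 6·-34.5000 = -207.0000
Σcross = 300.2500 → A = |Σcross|/2 = 150.1250 mm²
Σ(r_i+r_j)·cross = 6006.8750 → first moment M = |Σ|/6 = 1001.1458
R_c = M/A = 1001.1458/150.1250 = 6.6687 mm
θ = 247° = 4.310963 rad
V = θ·R_c·A = 4.310963·6.6687·150.1250 = 4315.903 mm³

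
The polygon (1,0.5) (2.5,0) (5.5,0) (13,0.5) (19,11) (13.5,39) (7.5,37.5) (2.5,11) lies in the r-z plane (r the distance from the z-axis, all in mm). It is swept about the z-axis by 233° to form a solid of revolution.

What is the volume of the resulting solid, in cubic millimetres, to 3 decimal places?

Profile (r,z), 8 vertices: (1,0.5) (2.5,0) (5.5,0) (13,0.5) (19,11) (13.5,39) (7.5,37.5) (2.5,11)
edge 0: (1,0.5)→(2.5,0)  cross = 1·0 − 2.5·0.5 = -1.2500; (r_i+r_j)·cross = 3.5·-1.2500 = -4.3750
edge 1: (2.5,0)→(5.5,0)  cross = 2.5·0 − 5.5·0 = 0.0000; (r_i+r_j)·cross = 8·0.0000 = 0.0000
edge 2: (5.5,0)→(13,0.5)  cross = 5.5·0.5 − 13·0 = 2.7500; (r_i+r_j)·cross = 18.5·2.7500 = 50.8750
edge 3: (13,0.5)→(19,11)  cross = 13·11 − 19·0.5 = 133.5000; (r_i+r_j)·cross = 32·133.5000 = 4272.0000
edge 4: (19,11)→(13.5,39)  cross = 19·39 − 13.5·11 = 592.5000; (r_i+r_j)·cross = 32.5·592.5000 = 19256.2500
edge 5: (13.5,39)→(7.5,37.5)  cross = 13.5·37.5 − 7.5·39 = 213.7500; (r_i+r_j)·cross = 21·213.7500 = 4488.7500
edge 6: (7.5,37.5)→(2.5,11)  cross = 7.5·11 − 2.5·37.5 = -11.2500; (r_i+r_j)·cross = 10·-11.2500 = -112.5000
edge 7: (2.5,11)→(1,0.5)  cross = 2.5·0.5 − 1·11 = -9.7500; (r_i+r_j)·cross = 3.5·-9.7500 = -34.1250
Σcross = 920.2500 → A = |Σcross|/2 = 460.1250 mm²
Σ(r_i+r_j)·cross = 27916.8750 → first moment M = |Σ|/6 = 4652.8125
R_c = M/A = 4652.8125/460.1250 = 10.1121 mm
θ = 233° = 4.066617 rad
V = θ·R_c·A = 4.066617·10.1121·460.1250 = 18921.207 mm³

Volume = 18921.207 mm³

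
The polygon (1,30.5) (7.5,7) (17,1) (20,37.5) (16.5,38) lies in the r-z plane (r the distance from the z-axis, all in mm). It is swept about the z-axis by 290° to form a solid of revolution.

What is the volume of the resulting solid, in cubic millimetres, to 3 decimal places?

Volume = 26596.574 mm³

Profile (r,z), 5 vertices: (1,30.5) (7.5,7) (17,1) (20,37.5) (16.5,38)
edge 0: (1,30.5)→(7.5,7)  cross = 1·7 − 7.5·30.5 = -221.7500; (r_i+r_j)·cross = 8.5·-221.7500 = -1884.8750
edge 1: (7.5,7)→(17,1)  cross = 7.5·1 − 17·7 = -111.5000; (r_i+r_j)·cross = 24.5·-111.5000 = -2731.7500
edge 2: (17,1)→(20,37.5)  cross = 17·37.5 − 20·1 = 617.5000; (r_i+r_j)·cross = 37·617.5000 = 22847.5000
edge 3: (20,37.5)→(16.5,38)  cross = 20·38 − 16.5·37.5 = 141.2500; (r_i+r_j)·cross = 36.5·141.2500 = 5155.6250
edge 4: (16.5,38)→(1,30.5)  cross = 16.5·30.5 − 1·38 = 465.2500; (r_i+r_j)·cross = 17.5·465.2500 = 8141.8750
Σcross = 890.7500 → A = |Σcross|/2 = 445.3750 mm²
Σ(r_i+r_j)·cross = 31528.3750 → first moment M = |Σ|/6 = 5254.7292
R_c = M/A = 5254.7292/445.3750 = 11.7984 mm
θ = 290° = 5.061455 rad
V = θ·R_c·A = 5.061455·11.7984·445.3750 = 26596.574 mm³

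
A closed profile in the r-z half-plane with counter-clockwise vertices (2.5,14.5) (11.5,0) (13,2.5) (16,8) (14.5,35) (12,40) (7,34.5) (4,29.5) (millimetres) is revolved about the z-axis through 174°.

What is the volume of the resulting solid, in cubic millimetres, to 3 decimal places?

Profile (r,z), 8 vertices: (2.5,14.5) (11.5,0) (13,2.5) (16,8) (14.5,35) (12,40) (7,34.5) (4,29.5)
edge 0: (2.5,14.5)→(11.5,0)  cross = 2.5·0 − 11.5·14.5 = -166.7500; (r_i+r_j)·cross = 14·-166.7500 = -2334.5000
edge 1: (11.5,0)→(13,2.5)  cross = 11.5·2.5 − 13·0 = 28.7500; (r_i+r_j)·cross = 24.5·28.7500 = 704.3750
edge 2: (13,2.5)→(16,8)  cross = 13·8 − 16·2.5 = 64.0000; (r_i+r_j)·cross = 29·64.0000 = 1856.0000
edge 3: (16,8)→(14.5,35)  cross = 16·35 − 14.5·8 = 444.0000; (r_i+r_j)·cross = 30.5·444.0000 = 13542.0000
edge 4: (14.5,35)→(12,40)  cross = 14.5·40 − 12·35 = 160.0000; (r_i+r_j)·cross = 26.5·160.0000 = 4240.0000
edge 5: (12,40)→(7,34.5)  cross = 12·34.5 − 7·40 = 134.0000; (r_i+r_j)·cross = 19·134.0000 = 2546.0000
edge 6: (7,34.5)→(4,29.5)  cross = 7·29.5 − 4·34.5 = 68.5000; (r_i+r_j)·cross = 11·68.5000 = 753.5000
edge 7: (4,29.5)→(2.5,14.5)  cross = 4·14.5 − 2.5·29.5 = -15.7500; (r_i+r_j)·cross = 6.5·-15.7500 = -102.3750
Σcross = 716.7500 → A = |Σcross|/2 = 358.3750 mm²
Σ(r_i+r_j)·cross = 21205.0000 → first moment M = |Σ|/6 = 3534.1667
R_c = M/A = 3534.1667/358.3750 = 9.8616 mm
θ = 174° = 3.036873 rad
V = θ·R_c·A = 3.036873·9.8616·358.3750 = 10732.815 mm³

Volume = 10732.815 mm³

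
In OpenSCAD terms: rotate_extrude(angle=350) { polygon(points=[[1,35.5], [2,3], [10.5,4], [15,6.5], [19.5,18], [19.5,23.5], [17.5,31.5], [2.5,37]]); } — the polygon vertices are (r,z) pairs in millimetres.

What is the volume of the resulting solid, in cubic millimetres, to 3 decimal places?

Profile (r,z), 8 vertices: (1,35.5) (2,3) (10.5,4) (15,6.5) (19.5,18) (19.5,23.5) (17.5,31.5) (2.5,37)
edge 0: (1,35.5)→(2,3)  cross = 1·3 − 2·35.5 = -68.0000; (r_i+r_j)·cross = 3·-68.0000 = -204.0000
edge 1: (2,3)→(10.5,4)  cross = 2·4 − 10.5·3 = -23.5000; (r_i+r_j)·cross = 12.5·-23.5000 = -293.7500
edge 2: (10.5,4)→(15,6.5)  cross = 10.5·6.5 − 15·4 = 8.2500; (r_i+r_j)·cross = 25.5·8.2500 = 210.3750
edge 3: (15,6.5)→(19.5,18)  cross = 15·18 − 19.5·6.5 = 143.2500; (r_i+r_j)·cross = 34.5·143.2500 = 4942.1250
edge 4: (19.5,18)→(19.5,23.5)  cross = 19.5·23.5 − 19.5·18 = 107.2500; (r_i+r_j)·cross = 39·107.2500 = 4182.7500
edge 5: (19.5,23.5)→(17.5,31.5)  cross = 19.5·31.5 − 17.5·23.5 = 203.0000; (r_i+r_j)·cross = 37·203.0000 = 7511.0000
edge 6: (17.5,31.5)→(2.5,37)  cross = 17.5·37 − 2.5·31.5 = 568.7500; (r_i+r_j)·cross = 20·568.7500 = 11375.0000
edge 7: (2.5,37)→(1,35.5)  cross = 2.5·35.5 − 1·37 = 51.7500; (r_i+r_j)·cross = 3.5·51.7500 = 181.1250
Σcross = 990.7500 → A = |Σcross|/2 = 495.3750 mm²
Σ(r_i+r_j)·cross = 27904.6250 → first moment M = |Σ|/6 = 4650.7708
R_c = M/A = 4650.7708/495.3750 = 9.3884 mm
θ = 350° = 6.108652 rad
V = θ·R_c·A = 6.108652·9.3884·495.3750 = 28409.942 mm³

Volume = 28409.942 mm³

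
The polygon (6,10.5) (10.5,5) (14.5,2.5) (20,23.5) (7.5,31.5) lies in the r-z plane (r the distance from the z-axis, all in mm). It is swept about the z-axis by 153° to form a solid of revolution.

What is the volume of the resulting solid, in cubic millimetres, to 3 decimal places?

Profile (r,z), 5 vertices: (6,10.5) (10.5,5) (14.5,2.5) (20,23.5) (7.5,31.5)
edge 0: (6,10.5)→(10.5,5)  cross = 6·5 − 10.5·10.5 = -80.2500; (r_i+r_j)·cross = 16.5·-80.2500 = -1324.1250
edge 1: (10.5,5)→(14.5,2.5)  cross = 10.5·2.5 − 14.5·5 = -46.2500; (r_i+r_j)·cross = 25·-46.2500 = -1156.2500
edge 2: (14.5,2.5)→(20,23.5)  cross = 14.5·23.5 − 20·2.5 = 290.7500; (r_i+r_j)·cross = 34.5·290.7500 = 10030.8750
edge 3: (20,23.5)→(7.5,31.5)  cross = 20·31.5 − 7.5·23.5 = 453.7500; (r_i+r_j)·cross = 27.5·453.7500 = 12478.1250
edge 4: (7.5,31.5)→(6,10.5)  cross = 7.5·10.5 − 6·31.5 = -110.2500; (r_i+r_j)·cross = 13.5·-110.2500 = -1488.3750
Σcross = 507.7500 → A = |Σcross|/2 = 253.8750 mm²
Σ(r_i+r_j)·cross = 18540.2500 → first moment M = |Σ|/6 = 3090.0417
R_c = M/A = 3090.0417/253.8750 = 12.1715 mm
θ = 153° = 2.670354 rad
V = θ·R_c·A = 2.670354·12.1715·253.8750 = 8251.504 mm³

Volume = 8251.504 mm³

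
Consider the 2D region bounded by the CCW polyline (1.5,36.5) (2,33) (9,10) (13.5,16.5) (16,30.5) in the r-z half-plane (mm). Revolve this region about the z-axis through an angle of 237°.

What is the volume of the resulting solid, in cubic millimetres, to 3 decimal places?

Profile (r,z), 5 vertices: (1.5,36.5) (2,33) (9,10) (13.5,16.5) (16,30.5)
edge 0: (1.5,36.5)→(2,33)  cross = 1.5·33 − 2·36.5 = -23.5000; (r_i+r_j)·cross = 3.5·-23.5000 = -82.2500
edge 1: (2,33)→(9,10)  cross = 2·10 − 9·33 = -277.0000; (r_i+r_j)·cross = 11·-277.0000 = -3047.0000
edge 2: (9,10)→(13.5,16.5)  cross = 9·16.5 − 13.5·10 = 13.5000; (r_i+r_j)·cross = 22.5·13.5000 = 303.7500
edge 3: (13.5,16.5)→(16,30.5)  cross = 13.5·30.5 − 16·16.5 = 147.7500; (r_i+r_j)·cross = 29.5·147.7500 = 4358.6250
edge 4: (16,30.5)→(1.5,36.5)  cross = 16·36.5 − 1.5·30.5 = 538.2500; (r_i+r_j)·cross = 17.5·538.2500 = 9419.3750
Σcross = 399.0000 → A = |Σcross|/2 = 199.5000 mm²
Σ(r_i+r_j)·cross = 10952.5000 → first moment M = |Σ|/6 = 1825.4167
R_c = M/A = 1825.4167/199.5000 = 9.1500 mm
θ = 237° = 4.136430 rad
V = θ·R_c·A = 4.136430·9.1500·199.5000 = 7550.709 mm³

Volume = 7550.709 mm³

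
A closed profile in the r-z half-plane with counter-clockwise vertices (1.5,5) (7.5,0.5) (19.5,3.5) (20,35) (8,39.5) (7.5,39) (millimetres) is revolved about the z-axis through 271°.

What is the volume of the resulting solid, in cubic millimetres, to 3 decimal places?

Profile (r,z), 6 vertices: (1.5,5) (7.5,0.5) (19.5,3.5) (20,35) (8,39.5) (7.5,39)
edge 0: (1.5,5)→(7.5,0.5)  cross = 1.5·0.5 − 7.5·5 = -36.7500; (r_i+r_j)·cross = 9·-36.7500 = -330.7500
edge 1: (7.5,0.5)→(19.5,3.5)  cross = 7.5·3.5 − 19.5·0.5 = 16.5000; (r_i+r_j)·cross = 27·16.5000 = 445.5000
edge 2: (19.5,3.5)→(20,35)  cross = 19.5·35 − 20·3.5 = 612.5000; (r_i+r_j)·cross = 39.5·612.5000 = 24193.7500
edge 3: (20,35)→(8,39.5)  cross = 20·39.5 − 8·35 = 510.0000; (r_i+r_j)·cross = 28·510.0000 = 14280.0000
edge 4: (8,39.5)→(7.5,39)  cross = 8·39 − 7.5·39.5 = 15.7500; (r_i+r_j)·cross = 15.5·15.7500 = 244.1250
edge 5: (7.5,39)→(1.5,5)  cross = 7.5·5 − 1.5·39 = -21.0000; (r_i+r_j)·cross = 9·-21.0000 = -189.0000
Σcross = 1097.0000 → A = |Σcross|/2 = 548.5000 mm²
Σ(r_i+r_j)·cross = 38643.6250 → first moment M = |Σ|/6 = 6440.6042
R_c = M/A = 6440.6042/548.5000 = 11.7422 mm
θ = 271° = 4.729842 rad
V = θ·R_c·A = 4.729842·11.7422·548.5000 = 30463.042 mm³

Volume = 30463.042 mm³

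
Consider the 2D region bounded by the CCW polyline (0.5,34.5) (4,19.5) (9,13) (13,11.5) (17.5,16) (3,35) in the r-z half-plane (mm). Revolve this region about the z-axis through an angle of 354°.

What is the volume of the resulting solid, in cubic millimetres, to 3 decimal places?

Volume = 8707.003 mm³

Profile (r,z), 6 vertices: (0.5,34.5) (4,19.5) (9,13) (13,11.5) (17.5,16) (3,35)
edge 0: (0.5,34.5)→(4,19.5)  cross = 0.5·19.5 − 4·34.5 = -128.2500; (r_i+r_j)·cross = 4.5·-128.2500 = -577.1250
edge 1: (4,19.5)→(9,13)  cross = 4·13 − 9·19.5 = -123.5000; (r_i+r_j)·cross = 13·-123.5000 = -1605.5000
edge 2: (9,13)→(13,11.5)  cross = 9·11.5 − 13·13 = -65.5000; (r_i+r_j)·cross = 22·-65.5000 = -1441.0000
edge 3: (13,11.5)→(17.5,16)  cross = 13·16 − 17.5·11.5 = 6.7500; (r_i+r_j)·cross = 30.5·6.7500 = 205.8750
edge 4: (17.5,16)→(3,35)  cross = 17.5·35 − 3·16 = 564.5000; (r_i+r_j)·cross = 20.5·564.5000 = 11572.2500
edge 5: (3,35)→(0.5,34.5)  cross = 3·34.5 − 0.5·35 = 86.0000; (r_i+r_j)·cross = 3.5·86.0000 = 301.0000
Σcross = 340.0000 → A = |Σcross|/2 = 170.0000 mm²
Σ(r_i+r_j)·cross = 8455.5000 → first moment M = |Σ|/6 = 1409.2500
R_c = M/A = 1409.2500/170.0000 = 8.2897 mm
θ = 354° = 6.178466 rad
V = θ·R_c·A = 6.178466·8.2897·170.0000 = 8707.003 mm³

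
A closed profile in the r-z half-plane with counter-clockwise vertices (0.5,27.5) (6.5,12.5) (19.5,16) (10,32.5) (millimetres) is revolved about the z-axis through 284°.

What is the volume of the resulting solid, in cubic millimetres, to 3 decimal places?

Volume = 9790.791 mm³

Profile (r,z), 4 vertices: (0.5,27.5) (6.5,12.5) (19.5,16) (10,32.5)
edge 0: (0.5,27.5)→(6.5,12.5)  cross = 0.5·12.5 − 6.5·27.5 = -172.5000; (r_i+r_j)·cross = 7·-172.5000 = -1207.5000
edge 1: (6.5,12.5)→(19.5,16)  cross = 6.5·16 − 19.5·12.5 = -139.7500; (r_i+r_j)·cross = 26·-139.7500 = -3633.5000
edge 2: (19.5,16)→(10,32.5)  cross = 19.5·32.5 − 10·16 = 473.7500; (r_i+r_j)·cross = 29.5·473.7500 = 13975.6250
edge 3: (10,32.5)→(0.5,27.5)  cross = 10·27.5 − 0.5·32.5 = 258.7500; (r_i+r_j)·cross = 10.5·258.7500 = 2716.8750
Σcross = 420.2500 → A = |Σcross|/2 = 210.1250 mm²
Σ(r_i+r_j)·cross = 11851.5000 → first moment M = |Σ|/6 = 1975.2500
R_c = M/A = 1975.2500/210.1250 = 9.4004 mm
θ = 284° = 4.956735 rad
V = θ·R_c·A = 4.956735·9.4004·210.1250 = 9790.791 mm³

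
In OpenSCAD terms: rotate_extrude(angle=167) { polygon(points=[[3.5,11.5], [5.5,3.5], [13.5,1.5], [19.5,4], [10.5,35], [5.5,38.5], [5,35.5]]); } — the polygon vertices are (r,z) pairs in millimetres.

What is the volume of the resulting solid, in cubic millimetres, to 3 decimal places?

Volume = 10532.389 mm³

Profile (r,z), 7 vertices: (3.5,11.5) (5.5,3.5) (13.5,1.5) (19.5,4) (10.5,35) (5.5,38.5) (5,35.5)
edge 0: (3.5,11.5)→(5.5,3.5)  cross = 3.5·3.5 − 5.5·11.5 = -51.0000; (r_i+r_j)·cross = 9·-51.0000 = -459.0000
edge 1: (5.5,3.5)→(13.5,1.5)  cross = 5.5·1.5 − 13.5·3.5 = -39.0000; (r_i+r_j)·cross = 19·-39.0000 = -741.0000
edge 2: (13.5,1.5)→(19.5,4)  cross = 13.5·4 − 19.5·1.5 = 24.7500; (r_i+r_j)·cross = 33·24.7500 = 816.7500
edge 3: (19.5,4)→(10.5,35)  cross = 19.5·35 − 10.5·4 = 640.5000; (r_i+r_j)·cross = 30·640.5000 = 19215.0000
edge 4: (10.5,35)→(5.5,38.5)  cross = 10.5·38.5 − 5.5·35 = 211.7500; (r_i+r_j)·cross = 16·211.7500 = 3388.0000
edge 5: (5.5,38.5)→(5,35.5)  cross = 5.5·35.5 − 5·38.5 = 2.7500; (r_i+r_j)·cross = 10.5·2.7500 = 28.8750
edge 6: (5,35.5)→(3.5,11.5)  cross = 5·11.5 − 3.5·35.5 = -66.7500; (r_i+r_j)·cross = 8.5·-66.7500 = -567.3750
Σcross = 723.0000 → A = |Σcross|/2 = 361.5000 mm²
Σ(r_i+r_j)·cross = 21681.2500 → first moment M = |Σ|/6 = 3613.5417
R_c = M/A = 3613.5417/361.5000 = 9.9960 mm
θ = 167° = 2.914700 rad
V = θ·R_c·A = 2.914700·9.9960·361.5000 = 10532.389 mm³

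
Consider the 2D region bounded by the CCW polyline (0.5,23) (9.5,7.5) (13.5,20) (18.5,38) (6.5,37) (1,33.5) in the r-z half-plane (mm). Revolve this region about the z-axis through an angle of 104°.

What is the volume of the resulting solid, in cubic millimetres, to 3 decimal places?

Volume = 5074.004 mm³

Profile (r,z), 6 vertices: (0.5,23) (9.5,7.5) (13.5,20) (18.5,38) (6.5,37) (1,33.5)
edge 0: (0.5,23)→(9.5,7.5)  cross = 0.5·7.5 − 9.5·23 = -214.7500; (r_i+r_j)·cross = 10·-214.7500 = -2147.5000
edge 1: (9.5,7.5)→(13.5,20)  cross = 9.5·20 − 13.5·7.5 = 88.7500; (r_i+r_j)·cross = 23·88.7500 = 2041.2500
edge 2: (13.5,20)→(18.5,38)  cross = 13.5·38 − 18.5·20 = 143.0000; (r_i+r_j)·cross = 32·143.0000 = 4576.0000
edge 3: (18.5,38)→(6.5,37)  cross = 18.5·37 − 6.5·38 = 437.5000; (r_i+r_j)·cross = 25·437.5000 = 10937.5000
edge 4: (6.5,37)→(1,33.5)  cross = 6.5·33.5 − 1·37 = 180.7500; (r_i+r_j)·cross = 7.5·180.7500 = 1355.6250
edge 5: (1,33.5)→(0.5,23)  cross = 1·23 − 0.5·33.5 = 6.2500; (r_i+r_j)·cross = 1.5·6.2500 = 9.3750
Σcross = 641.5000 → A = |Σcross|/2 = 320.7500 mm²
Σ(r_i+r_j)·cross = 16772.2500 → first moment M = |Σ|/6 = 2795.3750
R_c = M/A = 2795.3750/320.7500 = 8.7151 mm
θ = 104° = 1.815142 rad
V = θ·R_c·A = 1.815142·8.7151·320.7500 = 5074.004 mm³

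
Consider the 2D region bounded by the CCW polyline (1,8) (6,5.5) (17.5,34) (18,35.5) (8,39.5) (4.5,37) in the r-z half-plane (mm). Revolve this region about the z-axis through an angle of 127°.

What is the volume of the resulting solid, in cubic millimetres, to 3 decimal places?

Volume = 5592.263 mm³

Profile (r,z), 6 vertices: (1,8) (6,5.5) (17.5,34) (18,35.5) (8,39.5) (4.5,37)
edge 0: (1,8)→(6,5.5)  cross = 1·5.5 − 6·8 = -42.5000; (r_i+r_j)·cross = 7·-42.5000 = -297.5000
edge 1: (6,5.5)→(17.5,34)  cross = 6·34 − 17.5·5.5 = 107.7500; (r_i+r_j)·cross = 23.5·107.7500 = 2532.1250
edge 2: (17.5,34)→(18,35.5)  cross = 17.5·35.5 − 18·34 = 9.2500; (r_i+r_j)·cross = 35.5·9.2500 = 328.3750
edge 3: (18,35.5)→(8,39.5)  cross = 18·39.5 − 8·35.5 = 427.0000; (r_i+r_j)·cross = 26·427.0000 = 11102.0000
edge 4: (8,39.5)→(4.5,37)  cross = 8·37 − 4.5·39.5 = 118.2500; (r_i+r_j)·cross = 12.5·118.2500 = 1478.1250
edge 5: (4.5,37)→(1,8)  cross = 4.5·8 − 1·37 = -1.0000; (r_i+r_j)·cross = 5.5·-1.0000 = -5.5000
Σcross = 618.7500 → A = |Σcross|/2 = 309.3750 mm²
Σ(r_i+r_j)·cross = 15137.6250 → first moment M = |Σ|/6 = 2522.9375
R_c = M/A = 2522.9375/309.3750 = 8.1549 mm
θ = 127° = 2.216568 rad
V = θ·R_c·A = 2.216568·8.1549·309.3750 = 5592.263 mm³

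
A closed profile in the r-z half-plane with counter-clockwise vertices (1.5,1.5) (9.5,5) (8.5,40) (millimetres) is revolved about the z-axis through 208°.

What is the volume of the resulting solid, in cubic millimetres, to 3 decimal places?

Profile (r,z), 3 vertices: (1.5,1.5) (9.5,5) (8.5,40)
edge 0: (1.5,1.5)→(9.5,5)  cross = 1.5·5 − 9.5·1.5 = -6.7500; (r_i+r_j)·cross = 11·-6.7500 = -74.2500
edge 1: (9.5,5)→(8.5,40)  cross = 9.5·40 − 8.5·5 = 337.5000; (r_i+r_j)·cross = 18·337.5000 = 6075.0000
edge 2: (8.5,40)→(1.5,1.5)  cross = 8.5·1.5 − 1.5·40 = -47.2500; (r_i+r_j)·cross = 10·-47.2500 = -472.5000
Σcross = 283.5000 → A = |Σcross|/2 = 141.7500 mm²
Σ(r_i+r_j)·cross = 5528.2500 → first moment M = |Σ|/6 = 921.3750
R_c = M/A = 921.3750/141.7500 = 6.5000 mm
θ = 208° = 3.630285 rad
V = θ·R_c·A = 3.630285·6.5000·141.7500 = 3344.854 mm³

Volume = 3344.854 mm³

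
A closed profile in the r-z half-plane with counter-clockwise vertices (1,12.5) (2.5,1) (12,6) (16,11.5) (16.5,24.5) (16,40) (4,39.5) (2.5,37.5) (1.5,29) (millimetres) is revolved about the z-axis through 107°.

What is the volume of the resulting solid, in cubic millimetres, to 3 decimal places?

Profile (r,z), 9 vertices: (1,12.5) (2.5,1) (12,6) (16,11.5) (16.5,24.5) (16,40) (4,39.5) (2.5,37.5) (1.5,29)
edge 0: (1,12.5)→(2.5,1)  cross = 1·1 − 2.5·12.5 = -30.2500; (r_i+r_j)·cross = 3.5·-30.2500 = -105.8750
edge 1: (2.5,1)→(12,6)  cross = 2.5·6 − 12·1 = 3.0000; (r_i+r_j)·cross = 14.5·3.0000 = 43.5000
edge 2: (12,6)→(16,11.5)  cross = 12·11.5 − 16·6 = 42.0000; (r_i+r_j)·cross = 28·42.0000 = 1176.0000
edge 3: (16,11.5)→(16.5,24.5)  cross = 16·24.5 − 16.5·11.5 = 202.2500; (r_i+r_j)·cross = 32.5·202.2500 = 6573.1250
edge 4: (16.5,24.5)→(16,40)  cross = 16.5·40 − 16·24.5 = 268.0000; (r_i+r_j)·cross = 32.5·268.0000 = 8710.0000
edge 5: (16,40)→(4,39.5)  cross = 16·39.5 − 4·40 = 472.0000; (r_i+r_j)·cross = 20·472.0000 = 9440.0000
edge 6: (4,39.5)→(2.5,37.5)  cross = 4·37.5 − 2.5·39.5 = 51.2500; (r_i+r_j)·cross = 6.5·51.2500 = 333.1250
edge 7: (2.5,37.5)→(1.5,29)  cross = 2.5·29 − 1.5·37.5 = 16.2500; (r_i+r_j)·cross = 4·16.2500 = 65.0000
edge 8: (1.5,29)→(1,12.5)  cross = 1.5·12.5 − 1·29 = -10.2500; (r_i+r_j)·cross = 2.5·-10.2500 = -25.6250
Σcross = 1014.2500 → A = |Σcross|/2 = 507.1250 mm²
Σ(r_i+r_j)·cross = 26209.2500 → first moment M = |Σ|/6 = 4368.2083
R_c = M/A = 4368.2083/507.1250 = 8.6137 mm
θ = 107° = 1.867502 rad
V = θ·R_c·A = 1.867502·8.6137·507.1250 = 8157.639 mm³

Volume = 8157.639 mm³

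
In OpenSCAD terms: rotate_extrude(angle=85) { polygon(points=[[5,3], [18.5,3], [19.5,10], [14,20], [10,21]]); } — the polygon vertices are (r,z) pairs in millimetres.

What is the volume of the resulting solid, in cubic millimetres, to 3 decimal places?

Profile (r,z), 5 vertices: (5,3) (18.5,3) (19.5,10) (14,20) (10,21)
edge 0: (5,3)→(18.5,3)  cross = 5·3 − 18.5·3 = -40.5000; (r_i+r_j)·cross = 23.5·-40.5000 = -951.7500
edge 1: (18.5,3)→(19.5,10)  cross = 18.5·10 − 19.5·3 = 126.5000; (r_i+r_j)·cross = 38·126.5000 = 4807.0000
edge 2: (19.5,10)→(14,20)  cross = 19.5·20 − 14·10 = 250.0000; (r_i+r_j)·cross = 33.5·250.0000 = 8375.0000
edge 3: (14,20)→(10,21)  cross = 14·21 − 10·20 = 94.0000; (r_i+r_j)·cross = 24·94.0000 = 2256.0000
edge 4: (10,21)→(5,3)  cross = 10·3 − 5·21 = -75.0000; (r_i+r_j)·cross = 15·-75.0000 = -1125.0000
Σcross = 355.0000 → A = |Σcross|/2 = 177.5000 mm²
Σ(r_i+r_j)·cross = 13361.2500 → first moment M = |Σ|/6 = 2226.8750
R_c = M/A = 2226.8750/177.5000 = 12.5458 mm
θ = 85° = 1.483530 rad
V = θ·R_c·A = 1.483530·12.5458·177.5000 = 3303.636 mm³

Volume = 3303.636 mm³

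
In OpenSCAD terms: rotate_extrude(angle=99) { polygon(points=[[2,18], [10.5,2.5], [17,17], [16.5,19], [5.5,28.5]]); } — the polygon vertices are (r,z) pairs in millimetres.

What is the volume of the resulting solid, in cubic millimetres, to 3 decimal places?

Volume = 3232.640 mm³

Profile (r,z), 5 vertices: (2,18) (10.5,2.5) (17,17) (16.5,19) (5.5,28.5)
edge 0: (2,18)→(10.5,2.5)  cross = 2·2.5 − 10.5·18 = -184.0000; (r_i+r_j)·cross = 12.5·-184.0000 = -2300.0000
edge 1: (10.5,2.5)→(17,17)  cross = 10.5·17 − 17·2.5 = 136.0000; (r_i+r_j)·cross = 27.5·136.0000 = 3740.0000
edge 2: (17,17)→(16.5,19)  cross = 17·19 − 16.5·17 = 42.5000; (r_i+r_j)·cross = 33.5·42.5000 = 1423.7500
edge 3: (16.5,19)→(5.5,28.5)  cross = 16.5·28.5 − 5.5·19 = 365.7500; (r_i+r_j)·cross = 22·365.7500 = 8046.5000
edge 4: (5.5,28.5)→(2,18)  cross = 5.5·18 − 2·28.5 = 42.0000; (r_i+r_j)·cross = 7.5·42.0000 = 315.0000
Σcross = 402.2500 → A = |Σcross|/2 = 201.1250 mm²
Σ(r_i+r_j)·cross = 11225.2500 → first moment M = |Σ|/6 = 1870.8750
R_c = M/A = 1870.8750/201.1250 = 9.3021 mm
θ = 99° = 1.727876 rad
V = θ·R_c·A = 1.727876·9.3021·201.1250 = 3232.640 mm³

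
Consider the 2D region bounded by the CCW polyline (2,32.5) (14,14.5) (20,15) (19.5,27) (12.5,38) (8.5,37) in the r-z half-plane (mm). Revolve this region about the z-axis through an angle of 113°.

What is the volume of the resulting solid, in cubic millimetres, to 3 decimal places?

Volume = 5984.174 mm³

Profile (r,z), 6 vertices: (2,32.5) (14,14.5) (20,15) (19.5,27) (12.5,38) (8.5,37)
edge 0: (2,32.5)→(14,14.5)  cross = 2·14.5 − 14·32.5 = -426.0000; (r_i+r_j)·cross = 16·-426.0000 = -6816.0000
edge 1: (14,14.5)→(20,15)  cross = 14·15 − 20·14.5 = -80.0000; (r_i+r_j)·cross = 34·-80.0000 = -2720.0000
edge 2: (20,15)→(19.5,27)  cross = 20·27 − 19.5·15 = 247.5000; (r_i+r_j)·cross = 39.5·247.5000 = 9776.2500
edge 3: (19.5,27)→(12.5,38)  cross = 19.5·38 − 12.5·27 = 403.5000; (r_i+r_j)·cross = 32·403.5000 = 12912.0000
edge 4: (12.5,38)→(8.5,37)  cross = 12.5·37 − 8.5·38 = 139.5000; (r_i+r_j)·cross = 21·139.5000 = 2929.5000
edge 5: (8.5,37)→(2,32.5)  cross = 8.5·32.5 − 2·37 = 202.2500; (r_i+r_j)·cross = 10.5·202.2500 = 2123.6250
Σcross = 486.7500 → A = |Σcross|/2 = 243.3750 mm²
Σ(r_i+r_j)·cross = 18205.3750 → first moment M = |Σ|/6 = 3034.2292
R_c = M/A = 3034.2292/243.3750 = 12.4673 mm
θ = 113° = 1.972222 rad
V = θ·R_c·A = 1.972222·12.4673·243.3750 = 5984.174 mm³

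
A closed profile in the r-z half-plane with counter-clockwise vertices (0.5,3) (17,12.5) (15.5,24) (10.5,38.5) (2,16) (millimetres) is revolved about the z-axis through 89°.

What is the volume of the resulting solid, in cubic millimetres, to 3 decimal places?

Profile (r,z), 5 vertices: (0.5,3) (17,12.5) (15.5,24) (10.5,38.5) (2,16)
edge 0: (0.5,3)→(17,12.5)  cross = 0.5·12.5 − 17·3 = -44.7500; (r_i+r_j)·cross = 17.5·-44.7500 = -783.1250
edge 1: (17,12.5)→(15.5,24)  cross = 17·24 − 15.5·12.5 = 214.2500; (r_i+r_j)·cross = 32.5·214.2500 = 6963.1250
edge 2: (15.5,24)→(10.5,38.5)  cross = 15.5·38.5 − 10.5·24 = 344.7500; (r_i+r_j)·cross = 26·344.7500 = 8963.5000
edge 3: (10.5,38.5)→(2,16)  cross = 10.5·16 − 2·38.5 = 91.0000; (r_i+r_j)·cross = 12.5·91.0000 = 1137.5000
edge 4: (2,16)→(0.5,3)  cross = 2·3 − 0.5·16 = -2.0000; (r_i+r_j)·cross = 2.5·-2.0000 = -5.0000
Σcross = 603.2500 → A = |Σcross|/2 = 301.6250 mm²
Σ(r_i+r_j)·cross = 16276.0000 → first moment M = |Σ|/6 = 2712.6667
R_c = M/A = 2712.6667/301.6250 = 8.9935 mm
θ = 89° = 1.553343 rad
V = θ·R_c·A = 1.553343·8.9935·301.6250 = 4213.702 mm³

Volume = 4213.702 mm³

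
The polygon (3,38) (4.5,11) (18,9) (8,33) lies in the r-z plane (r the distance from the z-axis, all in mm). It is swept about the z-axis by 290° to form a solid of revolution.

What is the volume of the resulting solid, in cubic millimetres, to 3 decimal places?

Profile (r,z), 4 vertices: (3,38) (4.5,11) (18,9) (8,33)
edge 0: (3,38)→(4.5,11)  cross = 3·11 − 4.5·38 = -138.0000; (r_i+r_j)·cross = 7.5·-138.0000 = -1035.0000
edge 1: (4.5,11)→(18,9)  cross = 4.5·9 − 18·11 = -157.5000; (r_i+r_j)·cross = 22.5·-157.5000 = -3543.7500
edge 2: (18,9)→(8,33)  cross = 18·33 − 8·9 = 522.0000; (r_i+r_j)·cross = 26·522.0000 = 13572.0000
edge 3: (8,33)→(3,38)  cross = 8·38 − 3·33 = 205.0000; (r_i+r_j)·cross = 11·205.0000 = 2255.0000
Σcross = 431.5000 → A = |Σcross|/2 = 215.7500 mm²
Σ(r_i+r_j)·cross = 11248.2500 → first moment M = |Σ|/6 = 1874.7083
R_c = M/A = 1874.7083/215.7500 = 8.6893 mm
θ = 290° = 5.061455 rad
V = θ·R_c·A = 5.061455·8.6893·215.7500 = 9488.752 mm³

Volume = 9488.752 mm³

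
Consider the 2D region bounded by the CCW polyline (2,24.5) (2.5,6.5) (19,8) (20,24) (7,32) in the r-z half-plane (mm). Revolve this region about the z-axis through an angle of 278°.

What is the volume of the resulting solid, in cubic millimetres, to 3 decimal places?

Profile (r,z), 5 vertices: (2,24.5) (2.5,6.5) (19,8) (20,24) (7,32)
edge 0: (2,24.5)→(2.5,6.5)  cross = 2·6.5 − 2.5·24.5 = -48.2500; (r_i+r_j)·cross = 4.5·-48.2500 = -217.1250
edge 1: (2.5,6.5)→(19,8)  cross = 2.5·8 − 19·6.5 = -103.5000; (r_i+r_j)·cross = 21.5·-103.5000 = -2225.2500
edge 2: (19,8)→(20,24)  cross = 19·24 − 20·8 = 296.0000; (r_i+r_j)·cross = 39·296.0000 = 11544.0000
edge 3: (20,24)→(7,32)  cross = 20·32 − 7·24 = 472.0000; (r_i+r_j)·cross = 27·472.0000 = 12744.0000
edge 4: (7,32)→(2,24.5)  cross = 7·24.5 − 2·32 = 107.5000; (r_i+r_j)·cross = 9·107.5000 = 967.5000
Σcross = 723.7500 → A = |Σcross|/2 = 361.8750 mm²
Σ(r_i+r_j)·cross = 22813.1250 → first moment M = |Σ|/6 = 3802.1875
R_c = M/A = 3802.1875/361.8750 = 10.5069 mm
θ = 278° = 4.852015 rad
V = θ·R_c·A = 4.852015·10.5069·361.8750 = 18448.272 mm³

Volume = 18448.272 mm³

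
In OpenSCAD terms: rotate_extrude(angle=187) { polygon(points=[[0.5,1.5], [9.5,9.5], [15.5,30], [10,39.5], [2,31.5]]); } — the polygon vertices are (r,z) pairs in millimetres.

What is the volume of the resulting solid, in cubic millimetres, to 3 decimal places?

Profile (r,z), 5 vertices: (0.5,1.5) (9.5,9.5) (15.5,30) (10,39.5) (2,31.5)
edge 0: (0.5,1.5)→(9.5,9.5)  cross = 0.5·9.5 − 9.5·1.5 = -9.5000; (r_i+r_j)·cross = 10·-9.5000 = -95.0000
edge 1: (9.5,9.5)→(15.5,30)  cross = 9.5·30 − 15.5·9.5 = 137.7500; (r_i+r_j)·cross = 25·137.7500 = 3443.7500
edge 2: (15.5,30)→(10,39.5)  cross = 15.5·39.5 − 10·30 = 312.2500; (r_i+r_j)·cross = 25.5·312.2500 = 7962.3750
edge 3: (10,39.5)→(2,31.5)  cross = 10·31.5 − 2·39.5 = 236.0000; (r_i+r_j)·cross = 12·236.0000 = 2832.0000
edge 4: (2,31.5)→(0.5,1.5)  cross = 2·1.5 − 0.5·31.5 = -12.7500; (r_i+r_j)·cross = 2.5·-12.7500 = -31.8750
Σcross = 663.7500 → A = |Σcross|/2 = 331.8750 mm²
Σ(r_i+r_j)·cross = 14111.2500 → first moment M = |Σ|/6 = 2351.8750
R_c = M/A = 2351.8750/331.8750 = 7.0866 mm
θ = 187° = 3.263766 rad
V = θ·R_c·A = 3.263766·7.0866·331.8750 = 7675.969 mm³

Volume = 7675.969 mm³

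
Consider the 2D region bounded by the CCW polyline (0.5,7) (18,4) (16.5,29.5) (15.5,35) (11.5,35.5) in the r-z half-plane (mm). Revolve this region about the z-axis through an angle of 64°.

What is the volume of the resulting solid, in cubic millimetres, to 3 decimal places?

Profile (r,z), 5 vertices: (0.5,7) (18,4) (16.5,29.5) (15.5,35) (11.5,35.5)
edge 0: (0.5,7)→(18,4)  cross = 0.5·4 − 18·7 = -124.0000; (r_i+r_j)·cross = 18.5·-124.0000 = -2294.0000
edge 1: (18,4)→(16.5,29.5)  cross = 18·29.5 − 16.5·4 = 465.0000; (r_i+r_j)·cross = 34.5·465.0000 = 16042.5000
edge 2: (16.5,29.5)→(15.5,35)  cross = 16.5·35 − 15.5·29.5 = 120.2500; (r_i+r_j)·cross = 32·120.2500 = 3848.0000
edge 3: (15.5,35)→(11.5,35.5)  cross = 15.5·35.5 − 11.5·35 = 147.7500; (r_i+r_j)·cross = 27·147.7500 = 3989.2500
edge 4: (11.5,35.5)→(0.5,7)  cross = 11.5·7 − 0.5·35.5 = 62.7500; (r_i+r_j)·cross = 12·62.7500 = 753.0000
Σcross = 671.7500 → A = |Σcross|/2 = 335.8750 mm²
Σ(r_i+r_j)·cross = 22338.7500 → first moment M = |Σ|/6 = 3723.1250
R_c = M/A = 3723.1250/335.8750 = 11.0849 mm
θ = 64° = 1.117011 rad
V = θ·R_c·A = 1.117011·11.0849·335.8750 = 4158.771 mm³

Volume = 4158.771 mm³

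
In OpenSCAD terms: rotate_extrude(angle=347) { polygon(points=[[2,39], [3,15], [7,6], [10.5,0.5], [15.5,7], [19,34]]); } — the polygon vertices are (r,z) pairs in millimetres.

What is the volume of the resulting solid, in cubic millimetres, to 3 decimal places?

Profile (r,z), 6 vertices: (2,39) (3,15) (7,6) (10.5,0.5) (15.5,7) (19,34)
edge 0: (2,39)→(3,15)  cross = 2·15 − 3·39 = -87.0000; (r_i+r_j)·cross = 5·-87.0000 = -435.0000
edge 1: (3,15)→(7,6)  cross = 3·6 − 7·15 = -87.0000; (r_i+r_j)·cross = 10·-87.0000 = -870.0000
edge 2: (7,6)→(10.5,0.5)  cross = 7·0.5 − 10.5·6 = -59.5000; (r_i+r_j)·cross = 17.5·-59.5000 = -1041.2500
edge 3: (10.5,0.5)→(15.5,7)  cross = 10.5·7 − 15.5·0.5 = 65.7500; (r_i+r_j)·cross = 26·65.7500 = 1709.5000
edge 4: (15.5,7)→(19,34)  cross = 15.5·34 − 19·7 = 394.0000; (r_i+r_j)·cross = 34.5·394.0000 = 13593.0000
edge 5: (19,34)→(2,39)  cross = 19·39 − 2·34 = 673.0000; (r_i+r_j)·cross = 21·673.0000 = 14133.0000
Σcross = 899.2500 → A = |Σcross|/2 = 449.6250 mm²
Σ(r_i+r_j)·cross = 27089.2500 → first moment M = |Σ|/6 = 4514.8750
R_c = M/A = 4514.8750/449.6250 = 10.0414 mm
θ = 347° = 6.056293 rad
V = θ·R_c·A = 6.056293·10.0414·449.6250 = 27343.404 mm³

Volume = 27343.404 mm³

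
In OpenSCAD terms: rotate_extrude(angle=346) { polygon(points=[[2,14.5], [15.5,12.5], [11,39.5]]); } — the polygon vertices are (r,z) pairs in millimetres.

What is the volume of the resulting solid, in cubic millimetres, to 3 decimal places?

Volume = 10197.335 mm³

Profile (r,z), 3 vertices: (2,14.5) (15.5,12.5) (11,39.5)
edge 0: (2,14.5)→(15.5,12.5)  cross = 2·12.5 − 15.5·14.5 = -199.7500; (r_i+r_j)·cross = 17.5·-199.7500 = -3495.6250
edge 1: (15.5,12.5)→(11,39.5)  cross = 15.5·39.5 − 11·12.5 = 474.7500; (r_i+r_j)·cross = 26.5·474.7500 = 12580.8750
edge 2: (11,39.5)→(2,14.5)  cross = 11·14.5 − 2·39.5 = 80.5000; (r_i+r_j)·cross = 13·80.5000 = 1046.5000
Σcross = 355.5000 → A = |Σcross|/2 = 177.7500 mm²
Σ(r_i+r_j)·cross = 10131.7500 → first moment M = |Σ|/6 = 1688.6250
R_c = M/A = 1688.6250/177.7500 = 9.5000 mm
θ = 346° = 6.038839 rad
V = θ·R_c·A = 6.038839·9.5000·177.7500 = 10197.335 mm³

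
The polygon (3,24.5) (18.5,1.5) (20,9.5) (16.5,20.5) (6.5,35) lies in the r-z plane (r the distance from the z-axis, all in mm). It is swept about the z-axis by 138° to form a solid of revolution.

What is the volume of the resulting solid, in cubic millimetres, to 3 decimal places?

Profile (r,z), 5 vertices: (3,24.5) (18.5,1.5) (20,9.5) (16.5,20.5) (6.5,35)
edge 0: (3,24.5)→(18.5,1.5)  cross = 3·1.5 − 18.5·24.5 = -448.7500; (r_i+r_j)·cross = 21.5·-448.7500 = -9648.1250
edge 1: (18.5,1.5)→(20,9.5)  cross = 18.5·9.5 − 20·1.5 = 145.7500; (r_i+r_j)·cross = 38.5·145.7500 = 5611.3750
edge 2: (20,9.5)→(16.5,20.5)  cross = 20·20.5 − 16.5·9.5 = 253.2500; (r_i+r_j)·cross = 36.5·253.2500 = 9243.6250
edge 3: (16.5,20.5)→(6.5,35)  cross = 16.5·35 − 6.5·20.5 = 444.2500; (r_i+r_j)·cross = 23·444.2500 = 10217.7500
edge 4: (6.5,35)→(3,24.5)  cross = 6.5·24.5 − 3·35 = 54.2500; (r_i+r_j)·cross = 9.5·54.2500 = 515.3750
Σcross = 448.7500 → A = |Σcross|/2 = 224.3750 mm²
Σ(r_i+r_j)·cross = 15940.0000 → first moment M = |Σ|/6 = 2656.6667
R_c = M/A = 2656.6667/224.3750 = 11.8403 mm
θ = 138° = 2.408554 rad
V = θ·R_c·A = 2.408554·11.8403·224.3750 = 6398.726 mm³

Volume = 6398.726 mm³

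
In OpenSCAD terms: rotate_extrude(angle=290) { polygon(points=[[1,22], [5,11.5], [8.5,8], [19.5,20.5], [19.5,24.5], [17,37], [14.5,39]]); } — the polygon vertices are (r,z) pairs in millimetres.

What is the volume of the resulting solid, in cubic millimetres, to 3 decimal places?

Profile (r,z), 7 vertices: (1,22) (5,11.5) (8.5,8) (19.5,20.5) (19.5,24.5) (17,37) (14.5,39)
edge 0: (1,22)→(5,11.5)  cross = 1·11.5 − 5·22 = -98.5000; (r_i+r_j)·cross = 6·-98.5000 = -591.0000
edge 1: (5,11.5)→(8.5,8)  cross = 5·8 − 8.5·11.5 = -57.7500; (r_i+r_j)·cross = 13.5·-57.7500 = -779.6250
edge 2: (8.5,8)→(19.5,20.5)  cross = 8.5·20.5 − 19.5·8 = 18.2500; (r_i+r_j)·cross = 28·18.2500 = 511.0000
edge 3: (19.5,20.5)→(19.5,24.5)  cross = 19.5·24.5 − 19.5·20.5 = 78.0000; (r_i+r_j)·cross = 39·78.0000 = 3042.0000
edge 4: (19.5,24.5)→(17,37)  cross = 19.5·37 − 17·24.5 = 305.0000; (r_i+r_j)·cross = 36.5·305.0000 = 11132.5000
edge 5: (17,37)→(14.5,39)  cross = 17·39 − 14.5·37 = 126.5000; (r_i+r_j)·cross = 31.5·126.5000 = 3984.7500
edge 6: (14.5,39)→(1,22)  cross = 14.5·22 − 1·39 = 280.0000; (r_i+r_j)·cross = 15.5·280.0000 = 4340.0000
Σcross = 651.5000 → A = |Σcross|/2 = 325.7500 mm²
Σ(r_i+r_j)·cross = 21639.6250 → first moment M = |Σ|/6 = 3606.6042
R_c = M/A = 3606.6042/325.7500 = 11.0717 mm
θ = 290° = 5.061455 rad
V = θ·R_c·A = 5.061455·11.0717·325.7500 = 18254.664 mm³

Volume = 18254.664 mm³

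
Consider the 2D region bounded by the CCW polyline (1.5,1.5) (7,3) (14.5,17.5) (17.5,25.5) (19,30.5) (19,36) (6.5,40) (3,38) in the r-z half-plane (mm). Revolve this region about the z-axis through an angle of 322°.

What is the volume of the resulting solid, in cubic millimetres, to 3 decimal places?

Profile (r,z), 8 vertices: (1.5,1.5) (7,3) (14.5,17.5) (17.5,25.5) (19,30.5) (19,36) (6.5,40) (3,38)
edge 0: (1.5,1.5)→(7,3)  cross = 1.5·3 − 7·1.5 = -6.0000; (r_i+r_j)·cross = 8.5·-6.0000 = -51.0000
edge 1: (7,3)→(14.5,17.5)  cross = 7·17.5 − 14.5·3 = 79.0000; (r_i+r_j)·cross = 21.5·79.0000 = 1698.5000
edge 2: (14.5,17.5)→(17.5,25.5)  cross = 14.5·25.5 − 17.5·17.5 = 63.5000; (r_i+r_j)·cross = 32·63.5000 = 2032.0000
edge 3: (17.5,25.5)→(19,30.5)  cross = 17.5·30.5 − 19·25.5 = 49.2500; (r_i+r_j)·cross = 36.5·49.2500 = 1797.6250
edge 4: (19,30.5)→(19,36)  cross = 19·36 − 19·30.5 = 104.5000; (r_i+r_j)·cross = 38·104.5000 = 3971.0000
edge 5: (19,36)→(6.5,40)  cross = 19·40 − 6.5·36 = 526.0000; (r_i+r_j)·cross = 25.5·526.0000 = 13413.0000
edge 6: (6.5,40)→(3,38)  cross = 6.5·38 − 3·40 = 127.0000; (r_i+r_j)·cross = 9.5·127.0000 = 1206.5000
edge 7: (3,38)→(1.5,1.5)  cross = 3·1.5 − 1.5·38 = -52.5000; (r_i+r_j)·cross = 4.5·-52.5000 = -236.2500
Σcross = 890.7500 → A = |Σcross|/2 = 445.3750 mm²
Σ(r_i+r_j)·cross = 23831.3750 → first moment M = |Σ|/6 = 3971.8958
R_c = M/A = 3971.8958/445.3750 = 8.9181 mm
θ = 322° = 5.619960 rad
V = θ·R_c·A = 5.619960·8.9181·445.3750 = 22321.896 mm³

Volume = 22321.896 mm³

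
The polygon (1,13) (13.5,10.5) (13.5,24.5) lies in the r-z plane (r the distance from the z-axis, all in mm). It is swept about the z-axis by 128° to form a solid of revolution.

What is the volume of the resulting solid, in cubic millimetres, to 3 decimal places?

Volume = 1824.451 mm³

Profile (r,z), 3 vertices: (1,13) (13.5,10.5) (13.5,24.5)
edge 0: (1,13)→(13.5,10.5)  cross = 1·10.5 − 13.5·13 = -165.0000; (r_i+r_j)·cross = 14.5·-165.0000 = -2392.5000
edge 1: (13.5,10.5)→(13.5,24.5)  cross = 13.5·24.5 − 13.5·10.5 = 189.0000; (r_i+r_j)·cross = 27·189.0000 = 5103.0000
edge 2: (13.5,24.5)→(1,13)  cross = 13.5·13 − 1·24.5 = 151.0000; (r_i+r_j)·cross = 14.5·151.0000 = 2189.5000
Σcross = 175.0000 → A = |Σcross|/2 = 87.5000 mm²
Σ(r_i+r_j)·cross = 4900.0000 → first moment M = |Σ|/6 = 816.6667
R_c = M/A = 816.6667/87.5000 = 9.3333 mm
θ = 128° = 2.234021 rad
V = θ·R_c·A = 2.234021·9.3333·87.5000 = 1824.451 mm³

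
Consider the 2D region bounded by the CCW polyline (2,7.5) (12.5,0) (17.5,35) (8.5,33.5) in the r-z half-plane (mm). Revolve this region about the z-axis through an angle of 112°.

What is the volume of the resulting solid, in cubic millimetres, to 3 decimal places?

Volume = 6267.966 mm³

Profile (r,z), 4 vertices: (2,7.5) (12.5,0) (17.5,35) (8.5,33.5)
edge 0: (2,7.5)→(12.5,0)  cross = 2·0 − 12.5·7.5 = -93.7500; (r_i+r_j)·cross = 14.5·-93.7500 = -1359.3750
edge 1: (12.5,0)→(17.5,35)  cross = 12.5·35 − 17.5·0 = 437.5000; (r_i+r_j)·cross = 30·437.5000 = 13125.0000
edge 2: (17.5,35)→(8.5,33.5)  cross = 17.5·33.5 − 8.5·35 = 288.7500; (r_i+r_j)·cross = 26·288.7500 = 7507.5000
edge 3: (8.5,33.5)→(2,7.5)  cross = 8.5·7.5 − 2·33.5 = -3.2500; (r_i+r_j)·cross = 10.5·-3.2500 = -34.1250
Σcross = 629.2500 → A = |Σcross|/2 = 314.6250 mm²
Σ(r_i+r_j)·cross = 19239.0000 → first moment M = |Σ|/6 = 3206.5000
R_c = M/A = 3206.5000/314.6250 = 10.1915 mm
θ = 112° = 1.954769 rad
V = θ·R_c·A = 1.954769·10.1915·314.6250 = 6267.966 mm³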